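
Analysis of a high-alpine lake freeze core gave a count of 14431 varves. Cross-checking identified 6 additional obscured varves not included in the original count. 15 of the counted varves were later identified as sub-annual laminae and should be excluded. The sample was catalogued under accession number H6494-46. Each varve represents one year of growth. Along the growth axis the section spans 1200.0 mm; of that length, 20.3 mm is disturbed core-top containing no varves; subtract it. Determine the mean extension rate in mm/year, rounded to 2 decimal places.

0.08 mm/year

True varve count = 14431 − 15 + 6 = 14422.
Net length = 1200.0 − 20.3 = 1179.7 mm.
Mean rate = 1179.7 mm / 14422 years ≈ 0.08 mm/year.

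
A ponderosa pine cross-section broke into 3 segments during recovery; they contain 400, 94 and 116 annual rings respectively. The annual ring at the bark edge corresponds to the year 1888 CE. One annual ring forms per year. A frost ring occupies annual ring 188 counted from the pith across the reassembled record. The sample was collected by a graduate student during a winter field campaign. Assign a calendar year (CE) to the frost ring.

Total annual rings = 400 + 94 + 116 = 610.
610 − 188 = 422 annual rings lie beyond the frost ring toward the bark edge.
1888 − 422 = 1466 CE.

1466 CE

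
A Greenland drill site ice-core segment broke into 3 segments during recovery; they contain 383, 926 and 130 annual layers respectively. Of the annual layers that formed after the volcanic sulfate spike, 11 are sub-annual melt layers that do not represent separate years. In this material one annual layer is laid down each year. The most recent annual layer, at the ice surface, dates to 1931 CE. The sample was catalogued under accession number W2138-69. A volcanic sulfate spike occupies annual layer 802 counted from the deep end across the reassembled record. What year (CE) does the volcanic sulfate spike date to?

Total annual layers = 383 + 926 + 130 = 1439.
1439 − 802 = 637 annual layers lie beyond the volcanic sulfate spike toward the ice surface.
637 − 11 false = 626 true annual layers after the volcanic sulfate spike.
Counting back 626 years from 1931 CE places the volcanic sulfate spike in 1931 − 626 = 1305 CE.

1305 CE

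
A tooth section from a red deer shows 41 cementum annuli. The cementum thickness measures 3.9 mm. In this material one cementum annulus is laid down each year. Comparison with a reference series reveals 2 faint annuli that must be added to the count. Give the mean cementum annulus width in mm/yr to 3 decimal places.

0.091 mm/yr

Correcting the raw count gives 41 + 2 = 43 true cementum annuli.
Mean rate = 3.9 mm / 43 years ≈ 0.091 mm/yr.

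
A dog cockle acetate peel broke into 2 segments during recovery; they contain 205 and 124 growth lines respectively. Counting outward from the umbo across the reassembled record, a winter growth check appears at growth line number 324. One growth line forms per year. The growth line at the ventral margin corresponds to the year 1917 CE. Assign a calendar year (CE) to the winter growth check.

Total growth lines = 205 + 124 = 329.
Between growth line 324 and the ventral margin there are 329 − 324 = 5 growth lines.
Counting back 5 years from 1917 CE places the winter growth check in 1917 − 5 = 1912 CE.

1912 CE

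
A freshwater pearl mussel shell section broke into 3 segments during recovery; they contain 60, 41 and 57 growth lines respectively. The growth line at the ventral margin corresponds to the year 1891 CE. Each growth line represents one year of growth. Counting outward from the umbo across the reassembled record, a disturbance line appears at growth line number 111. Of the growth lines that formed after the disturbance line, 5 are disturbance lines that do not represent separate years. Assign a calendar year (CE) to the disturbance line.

Total growth lines = 60 + 41 + 57 = 158.
Between growth line 111 and the ventral margin there are 158 − 111 = 47 growth lines.
Excluding 5 false growth lines: 47 − 5 = 42.
1891 − 42 = 1849 CE.

1849 CE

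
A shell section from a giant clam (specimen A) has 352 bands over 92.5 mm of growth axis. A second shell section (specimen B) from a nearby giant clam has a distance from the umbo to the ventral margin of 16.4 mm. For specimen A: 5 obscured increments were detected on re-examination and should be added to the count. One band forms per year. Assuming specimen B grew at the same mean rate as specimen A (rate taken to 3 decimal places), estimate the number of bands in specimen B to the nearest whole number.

63 bands

Specimen A: correcting the raw count gives 352 + 5 = 357 true bands.
A: Extension rate ≈ 92.5 / 357 = 0.259 mm/yr.
B spans 16.4 / 0.259 = 63.32 years ≈ 63 bands.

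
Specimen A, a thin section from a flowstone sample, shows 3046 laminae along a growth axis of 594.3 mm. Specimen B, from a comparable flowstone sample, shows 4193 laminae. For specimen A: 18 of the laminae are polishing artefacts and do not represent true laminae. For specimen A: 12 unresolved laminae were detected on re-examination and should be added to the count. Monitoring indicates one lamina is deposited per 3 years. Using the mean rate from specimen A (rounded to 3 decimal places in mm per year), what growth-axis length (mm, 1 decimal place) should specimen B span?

Specimen A: after corrections the count is 3046 − 18 + 12 = 3040 laminae.
Specimen A: at 3 years per lamina, 3040 × 3 = 9120 years.
A: Extension rate ≈ 594.3 / 9120 = 0.065 mm per year.
Specimen B: 4193 laminae at 3 years each span 4193 × 3 = 12579 years. For B, 0.065 mm/year × 12579 years = 817.6 mm.

817.6 mm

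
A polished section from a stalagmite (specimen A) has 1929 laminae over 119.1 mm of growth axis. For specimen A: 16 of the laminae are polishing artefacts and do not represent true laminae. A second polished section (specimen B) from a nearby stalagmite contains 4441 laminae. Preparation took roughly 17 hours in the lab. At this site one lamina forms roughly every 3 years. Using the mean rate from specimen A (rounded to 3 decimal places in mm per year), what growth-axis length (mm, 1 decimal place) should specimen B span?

279.8 mm

Specimen A: after corrections the count is 1929 − 16 = 1913 laminae.
Specimen A: at 3 years per lamina, 1913 × 3 = 5739 years.
A: Extension rate ≈ 119.1 / 5739 = 0.021 mm per year.
Specimen B: multiplying by 3 years per lamina: 4441 × 3 = 13323 years. For B, 0.021 mm/year × 13323 years = 279.8 mm.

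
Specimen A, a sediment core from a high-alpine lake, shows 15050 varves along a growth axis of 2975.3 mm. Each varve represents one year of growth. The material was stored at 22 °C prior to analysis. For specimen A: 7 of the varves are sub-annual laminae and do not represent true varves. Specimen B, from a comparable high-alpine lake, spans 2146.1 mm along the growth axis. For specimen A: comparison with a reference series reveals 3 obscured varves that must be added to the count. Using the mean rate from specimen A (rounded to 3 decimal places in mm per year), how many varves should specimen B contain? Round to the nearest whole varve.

Specimen A: after corrections the count is 15050 − 7 + 3 = 15046 varves.
A: 2975.3 mm over 15046 years gives 2975.3 / 15046 ≈ 0.198 mm per year.
Specimen B: 2146.1 mm / 0.198 mm per year = 10838.89 years ≈ 10839 varves.

10839 varves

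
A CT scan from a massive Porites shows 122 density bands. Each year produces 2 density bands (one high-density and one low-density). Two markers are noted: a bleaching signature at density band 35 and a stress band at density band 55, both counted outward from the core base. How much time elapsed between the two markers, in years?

10 yr

55 − 35 = 20 density bands lie between the two events.
Dividing by 2 density bands per year: 20 / 2 = 10 years.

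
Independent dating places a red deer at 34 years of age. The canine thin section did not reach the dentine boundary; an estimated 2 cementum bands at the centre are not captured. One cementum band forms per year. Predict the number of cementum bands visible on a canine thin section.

One cementum band per year gives 34 cementum bands over 34 years.
34 − 2 missed = 32 cementum bands expected in the prepared section.

32 cementum bands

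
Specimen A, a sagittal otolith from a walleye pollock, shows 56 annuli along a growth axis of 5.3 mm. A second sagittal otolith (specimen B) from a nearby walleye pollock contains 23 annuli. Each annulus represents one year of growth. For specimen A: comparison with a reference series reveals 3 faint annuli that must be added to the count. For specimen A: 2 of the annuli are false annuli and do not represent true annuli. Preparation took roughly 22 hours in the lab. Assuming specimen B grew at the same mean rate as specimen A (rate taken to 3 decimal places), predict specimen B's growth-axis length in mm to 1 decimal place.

Specimen A: adjusted count: 56 − 2 + 3 = 57 annuli.
A: Extension rate ≈ 5.3 / 57 = 0.093 mm/year.
B's length ≈ 0.093 × 23 = 2.1 mm.

2.1 mm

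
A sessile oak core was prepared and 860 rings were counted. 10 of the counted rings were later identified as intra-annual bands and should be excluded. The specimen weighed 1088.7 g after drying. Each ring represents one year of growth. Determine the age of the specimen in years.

After corrections the count is 860 − 10 = 850 rings.
One ring per year makes the duration 850 years.

850 years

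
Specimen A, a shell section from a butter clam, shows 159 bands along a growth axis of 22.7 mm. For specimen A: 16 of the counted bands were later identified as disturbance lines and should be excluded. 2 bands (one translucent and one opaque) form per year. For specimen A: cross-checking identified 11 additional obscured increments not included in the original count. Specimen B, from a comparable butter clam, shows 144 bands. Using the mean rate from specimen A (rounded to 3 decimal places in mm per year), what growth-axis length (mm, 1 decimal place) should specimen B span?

Specimen A: correcting the raw count gives 159 − 16 + 11 = 154 true bands.
Specimen A: 154 bands at 2 per year is 154 / 2 = 77 years.
A: Extension rate ≈ 22.7 / 77 = 0.295 mm/year.
Specimen B: dividing by 2 bands per year: 144 / 2 = 72 years. Length of B = 0.295 × 72 = 21.2 mm.

21.2 mm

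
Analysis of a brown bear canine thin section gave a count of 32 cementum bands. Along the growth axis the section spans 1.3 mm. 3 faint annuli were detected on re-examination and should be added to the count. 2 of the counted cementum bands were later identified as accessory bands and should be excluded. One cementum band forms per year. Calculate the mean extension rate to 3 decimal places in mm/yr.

Adjusted count: 32 − 2 + 3 = 33 cementum bands.
Mean rate = 1.3 mm / 33 years ≈ 0.039 mm/yr.

0.039 mm/yr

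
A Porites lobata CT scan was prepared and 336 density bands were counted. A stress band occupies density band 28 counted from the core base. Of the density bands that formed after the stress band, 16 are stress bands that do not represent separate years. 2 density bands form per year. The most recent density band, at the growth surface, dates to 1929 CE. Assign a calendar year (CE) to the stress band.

Between density band 28 and the growth surface there are 336 − 28 = 308 density bands.
Removing the 16 false density bands leaves 308 − 16 = 292 true density bands beyond the stress band.
292 density bands at 2 per year is 292 / 2 = 146 years.
1929 − 146 = 1783 CE.

1783 CE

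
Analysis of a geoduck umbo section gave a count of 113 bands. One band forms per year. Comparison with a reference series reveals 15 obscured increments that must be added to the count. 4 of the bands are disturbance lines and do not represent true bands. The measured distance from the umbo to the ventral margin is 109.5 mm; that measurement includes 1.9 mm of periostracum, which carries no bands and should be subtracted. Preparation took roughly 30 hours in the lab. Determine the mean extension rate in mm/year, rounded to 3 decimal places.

After corrections the count is 113 − 4 + 15 = 124 bands.
The growth record spans 109.5 − 1.9 = 107.6 mm.
Mean rate = 107.6 mm / 124 years ≈ 0.868 mm/year.

0.868 mm/year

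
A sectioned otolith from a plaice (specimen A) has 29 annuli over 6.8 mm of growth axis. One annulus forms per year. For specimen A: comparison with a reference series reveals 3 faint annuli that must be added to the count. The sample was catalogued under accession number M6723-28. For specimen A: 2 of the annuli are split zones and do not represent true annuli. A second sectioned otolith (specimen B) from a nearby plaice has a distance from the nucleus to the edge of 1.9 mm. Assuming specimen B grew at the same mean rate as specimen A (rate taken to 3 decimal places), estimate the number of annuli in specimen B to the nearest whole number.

8 annuli

Specimen A: adjusted count: 29 − 2 + 3 = 30 annuli.
A: Extension rate ≈ 6.8 / 30 = 0.227 mm/year.
Specimen B: 1.9 mm / 0.227 mm per year = 8.37 years ≈ 8 annuli.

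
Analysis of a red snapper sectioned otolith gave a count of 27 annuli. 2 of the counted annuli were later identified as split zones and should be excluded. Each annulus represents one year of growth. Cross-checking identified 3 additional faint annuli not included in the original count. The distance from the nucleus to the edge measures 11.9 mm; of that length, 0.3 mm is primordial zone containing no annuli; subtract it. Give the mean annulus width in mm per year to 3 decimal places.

0.414 mm per year

True annulus count = 27 − 2 + 3 = 28.
Removing the 0.3 mm offcut leaves 11.9 − 0.3 = 11.6 mm.
11.6 mm over 28 years gives 11.6 / 28 ≈ 0.414 mm per year.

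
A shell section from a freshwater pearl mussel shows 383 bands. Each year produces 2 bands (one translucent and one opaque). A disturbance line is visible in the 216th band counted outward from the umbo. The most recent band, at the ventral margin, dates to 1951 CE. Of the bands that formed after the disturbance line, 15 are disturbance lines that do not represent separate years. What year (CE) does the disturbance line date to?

383 − 216 = 167 bands lie beyond the disturbance line toward the ventral margin.
167 − 15 false = 152 true bands after the disturbance line.
With 2 bands per year, 152 / 2 = 76 years.
1951 − 76 = 1875 CE.

1875 CE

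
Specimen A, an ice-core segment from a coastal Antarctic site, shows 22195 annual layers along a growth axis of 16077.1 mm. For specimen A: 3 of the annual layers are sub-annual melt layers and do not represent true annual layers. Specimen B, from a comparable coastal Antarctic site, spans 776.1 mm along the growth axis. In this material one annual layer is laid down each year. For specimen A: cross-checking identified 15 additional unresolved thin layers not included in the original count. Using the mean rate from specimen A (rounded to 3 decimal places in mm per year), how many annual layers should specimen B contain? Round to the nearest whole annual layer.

1072 annual layers

Specimen A: true annual layer count = 22195 − 3 + 15 = 22207.
A: Extension rate ≈ 16077.1 / 22207 = 0.724 mm per year.
B spans 776.1 / 0.724 = 1071.96 years ≈ 1072 annual layers.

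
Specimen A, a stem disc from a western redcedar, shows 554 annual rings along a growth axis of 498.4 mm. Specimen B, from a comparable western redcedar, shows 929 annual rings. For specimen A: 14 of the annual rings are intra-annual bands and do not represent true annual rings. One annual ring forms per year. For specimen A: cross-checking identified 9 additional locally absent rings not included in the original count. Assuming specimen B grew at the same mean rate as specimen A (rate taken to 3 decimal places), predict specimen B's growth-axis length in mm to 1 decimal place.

Specimen A: true annual ring count = 554 − 14 + 9 = 549.
A: Extension rate ≈ 498.4 / 549 = 0.908 mm/yr.
Length of B = 0.908 × 929 = 843.5 mm.

843.5 mm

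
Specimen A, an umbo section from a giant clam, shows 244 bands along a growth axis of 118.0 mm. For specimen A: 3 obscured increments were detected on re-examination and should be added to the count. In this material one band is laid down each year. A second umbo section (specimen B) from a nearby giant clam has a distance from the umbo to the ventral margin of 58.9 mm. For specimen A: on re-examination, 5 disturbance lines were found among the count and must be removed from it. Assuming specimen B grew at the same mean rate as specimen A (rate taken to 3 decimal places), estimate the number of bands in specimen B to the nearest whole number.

121 bands

Specimen A: correcting the raw count gives 244 − 5 + 3 = 242 true bands.
A: 118.0 mm over 242 years gives 118.0 / 242 ≈ 0.488 mm/year.
Specimen B: 58.9 mm / 0.488 mm per year = 120.70 years ≈ 121 bands.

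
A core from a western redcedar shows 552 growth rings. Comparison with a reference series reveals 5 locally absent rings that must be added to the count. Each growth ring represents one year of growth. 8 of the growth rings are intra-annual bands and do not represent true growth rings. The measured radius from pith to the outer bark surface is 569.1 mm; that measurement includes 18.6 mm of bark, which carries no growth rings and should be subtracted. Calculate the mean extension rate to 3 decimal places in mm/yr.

Adjusted count: 552 − 8 + 5 = 549 growth rings.
Removing the 18.6 mm offcut leaves 569.1 − 18.6 = 550.5 mm.
Extension rate ≈ 550.5 / 549 = 1.003 mm/yr.

1.003 mm/yr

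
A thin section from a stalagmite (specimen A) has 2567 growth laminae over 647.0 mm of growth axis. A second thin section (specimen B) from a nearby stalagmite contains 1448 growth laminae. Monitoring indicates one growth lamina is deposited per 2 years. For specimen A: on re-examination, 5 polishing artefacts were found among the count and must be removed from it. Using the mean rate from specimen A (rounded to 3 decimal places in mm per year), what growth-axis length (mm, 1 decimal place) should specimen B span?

364.9 mm

Specimen A: after corrections the count is 2567 − 5 = 2562 growth laminae.
Specimen A: multiplying by 2 years per growth lamina: 2562 × 2 = 5124 years.
A: 647.0 mm over 5124 years gives 647.0 / 5124 ≈ 0.126 mm/year.
Specimen B: 1448 growth laminae at 2 years each span 1448 × 2 = 2896 years. Length of B = 0.126 × 2896 = 364.9 mm.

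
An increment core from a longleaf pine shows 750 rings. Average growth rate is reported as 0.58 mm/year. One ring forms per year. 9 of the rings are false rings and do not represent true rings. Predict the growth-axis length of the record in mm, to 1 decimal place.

After corrections the count is 750 − 9 = 741 rings.
Length ≈ 0.58 × 741 = 429.8 mm.

429.8 mm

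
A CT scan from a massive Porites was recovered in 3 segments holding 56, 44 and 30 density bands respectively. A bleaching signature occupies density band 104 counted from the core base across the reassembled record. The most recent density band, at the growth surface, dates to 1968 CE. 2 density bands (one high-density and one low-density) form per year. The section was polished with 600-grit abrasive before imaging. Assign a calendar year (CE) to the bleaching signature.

1955 CE

Total density bands = 56 + 44 + 30 = 130.
Between density band 104 and the growth surface there are 130 − 104 = 26 density bands.
26 density bands at 2 per year is 26 / 2 = 13 years.
1968 − 13 = 1955 CE.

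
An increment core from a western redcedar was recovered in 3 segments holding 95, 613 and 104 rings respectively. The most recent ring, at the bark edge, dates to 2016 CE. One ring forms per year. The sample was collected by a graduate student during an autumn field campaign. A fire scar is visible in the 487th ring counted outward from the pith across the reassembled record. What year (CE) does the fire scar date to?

1691 CE

Total rings = 95 + 613 + 104 = 812.
812 − 487 = 325 rings lie beyond the fire scar toward the bark edge.
The ring at the bark edge is 2016 CE, so the fire scar dates to 2016 − 325 = 1691 CE.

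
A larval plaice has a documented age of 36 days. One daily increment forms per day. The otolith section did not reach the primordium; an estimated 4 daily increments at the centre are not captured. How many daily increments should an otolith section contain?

32 daily increments

One daily increment per day gives 36 daily increments over 36 days.
Subtracting the 4 daily increments not captured gives 36 − 4 = 32 daily increments in the record.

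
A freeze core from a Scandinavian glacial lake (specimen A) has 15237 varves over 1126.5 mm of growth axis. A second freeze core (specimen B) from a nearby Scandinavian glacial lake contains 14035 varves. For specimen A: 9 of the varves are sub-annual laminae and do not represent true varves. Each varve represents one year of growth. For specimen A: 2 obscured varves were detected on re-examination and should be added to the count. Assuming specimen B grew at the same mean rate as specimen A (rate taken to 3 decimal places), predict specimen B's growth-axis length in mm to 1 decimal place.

1038.6 mm

Specimen A: adjusted count: 15237 − 9 + 2 = 15230 varves.
A: Extension rate ≈ 1126.5 / 15230 = 0.074 mm/year.
Length of B = 0.074 × 14035 = 1038.6 mm.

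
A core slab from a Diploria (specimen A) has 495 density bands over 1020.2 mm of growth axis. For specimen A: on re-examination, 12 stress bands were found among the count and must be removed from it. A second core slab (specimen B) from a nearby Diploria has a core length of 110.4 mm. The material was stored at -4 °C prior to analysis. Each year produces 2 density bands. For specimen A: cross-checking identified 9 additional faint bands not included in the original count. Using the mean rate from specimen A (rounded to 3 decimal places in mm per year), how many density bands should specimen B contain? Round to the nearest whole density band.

Specimen A: true density band count = 495 − 12 + 9 = 492.
Specimen A: 492 density bands at 2 per year is 492 / 2 = 246 years.
A: Mean rate = 1020.2 mm / 246 years ≈ 4.147 mm per year.
B spans 110.4 / 4.147 = 26.62 years; at 2 density bands per year that is 26.62 × 2 ≈ 53 density bands.

53 density bands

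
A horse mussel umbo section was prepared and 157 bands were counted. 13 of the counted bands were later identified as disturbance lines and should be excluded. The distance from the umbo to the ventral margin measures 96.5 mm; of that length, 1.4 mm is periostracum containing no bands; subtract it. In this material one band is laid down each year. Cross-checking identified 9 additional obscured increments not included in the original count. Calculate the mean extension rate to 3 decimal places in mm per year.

Correcting the raw count gives 157 − 13 + 9 = 153 true bands.
Net length = 96.5 − 1.4 = 95.1 mm.
Mean rate = 95.1 mm / 153 years ≈ 0.622 mm per year.

0.622 mm per year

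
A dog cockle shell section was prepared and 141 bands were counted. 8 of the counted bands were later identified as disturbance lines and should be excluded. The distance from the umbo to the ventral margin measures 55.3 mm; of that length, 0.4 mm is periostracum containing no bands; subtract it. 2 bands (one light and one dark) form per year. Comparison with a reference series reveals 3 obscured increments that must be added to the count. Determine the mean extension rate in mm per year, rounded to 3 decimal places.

Correcting the raw count gives 141 − 8 + 3 = 136 true bands.
Dividing by 2 bands per year: 136 / 2 = 68 years.
Removing the 0.4 mm offcut leaves 55.3 − 0.4 = 54.9 mm.
Extension rate ≈ 54.9 / 68 = 0.807 mm per year.

0.807 mm per year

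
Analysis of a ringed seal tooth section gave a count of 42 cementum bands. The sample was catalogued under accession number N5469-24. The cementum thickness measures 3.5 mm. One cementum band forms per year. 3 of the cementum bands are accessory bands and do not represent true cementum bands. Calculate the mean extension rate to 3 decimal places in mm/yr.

0.090 mm/yr

True cementum band count = 42 − 3 = 39.
3.5 mm over 39 years gives 3.5 / 39 ≈ 0.090 mm/yr.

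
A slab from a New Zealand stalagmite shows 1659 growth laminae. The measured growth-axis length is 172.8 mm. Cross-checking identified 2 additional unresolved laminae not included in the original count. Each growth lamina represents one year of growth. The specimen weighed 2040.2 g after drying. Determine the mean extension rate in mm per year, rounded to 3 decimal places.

Adjusted count: 1659 + 2 = 1661 growth laminae.
Extension rate ≈ 172.8 / 1661 = 0.104 mm per year.

0.104 mm per year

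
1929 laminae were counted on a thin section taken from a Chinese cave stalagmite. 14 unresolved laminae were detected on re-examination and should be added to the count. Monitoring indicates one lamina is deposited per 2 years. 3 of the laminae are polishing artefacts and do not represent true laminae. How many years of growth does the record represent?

3880 years

Correcting the raw count gives 1929 − 3 + 14 = 1940 true laminae.
Multiplying by 2 years per lamina: 1940 × 2 = 3880 years.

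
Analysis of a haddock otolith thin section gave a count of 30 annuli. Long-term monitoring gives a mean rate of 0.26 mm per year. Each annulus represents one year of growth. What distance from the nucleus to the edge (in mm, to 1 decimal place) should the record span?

7.8 mm

30 years of growth are recorded.
Predicted length = 0.26 mm/year × 30 years = 7.8 mm.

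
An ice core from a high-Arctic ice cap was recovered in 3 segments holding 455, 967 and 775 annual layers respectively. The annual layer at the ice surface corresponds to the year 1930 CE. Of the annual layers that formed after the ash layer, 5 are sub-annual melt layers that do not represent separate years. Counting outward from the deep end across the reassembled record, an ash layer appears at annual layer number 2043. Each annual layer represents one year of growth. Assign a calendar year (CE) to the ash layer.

1781 CE

Total annual layers = 455 + 967 + 775 = 2197.
The ash layer sits at annual layer 2043 from the deep end, so 2197 − 2043 = 154 annual layers formed after it.
154 − 5 false = 149 true annual layers after the ash layer.
1930 − 149 = 1781 CE.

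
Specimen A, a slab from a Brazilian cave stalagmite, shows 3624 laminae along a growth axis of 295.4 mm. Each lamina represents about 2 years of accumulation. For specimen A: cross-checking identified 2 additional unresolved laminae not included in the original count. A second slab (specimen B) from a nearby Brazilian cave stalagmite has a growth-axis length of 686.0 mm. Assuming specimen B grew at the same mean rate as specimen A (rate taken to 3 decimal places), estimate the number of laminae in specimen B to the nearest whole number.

8366 laminae

Specimen A: adjusted count: 3624 + 2 = 3626 laminae.
Specimen A: 3626 laminae at 2 years each span 3626 × 2 = 7252 years.
A: Extension rate ≈ 295.4 / 7252 = 0.041 mm per year.
B spans 686.0 / 0.041 = 16731.71 years; at 2 years per lamina that is 16731.71 / 2 ≈ 8366 laminae.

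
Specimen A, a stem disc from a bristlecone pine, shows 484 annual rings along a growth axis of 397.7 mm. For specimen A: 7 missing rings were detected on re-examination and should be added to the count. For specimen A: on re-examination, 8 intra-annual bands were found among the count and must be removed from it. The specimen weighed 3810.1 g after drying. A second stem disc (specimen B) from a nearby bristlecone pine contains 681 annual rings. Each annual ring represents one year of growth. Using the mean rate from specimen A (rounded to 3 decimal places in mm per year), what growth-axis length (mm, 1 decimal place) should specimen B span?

560.5 mm

Specimen A: adjusted count: 484 − 8 + 7 = 483 annual rings.
A: Extension rate ≈ 397.7 / 483 = 0.823 mm/year.
For B, 0.823 mm/year × 681 years = 560.5 mm.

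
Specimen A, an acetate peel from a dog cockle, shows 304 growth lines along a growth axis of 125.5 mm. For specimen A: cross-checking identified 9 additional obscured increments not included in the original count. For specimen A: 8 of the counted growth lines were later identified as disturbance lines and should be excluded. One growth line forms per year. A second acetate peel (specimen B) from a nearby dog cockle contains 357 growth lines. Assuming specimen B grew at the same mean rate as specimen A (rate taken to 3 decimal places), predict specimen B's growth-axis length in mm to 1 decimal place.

146.7 mm

Specimen A: after corrections the count is 304 − 8 + 9 = 305 growth lines.
A: Mean rate = 125.5 mm / 305 years ≈ 0.411 mm/year.
Length of B = 0.411 × 357 = 146.7 mm.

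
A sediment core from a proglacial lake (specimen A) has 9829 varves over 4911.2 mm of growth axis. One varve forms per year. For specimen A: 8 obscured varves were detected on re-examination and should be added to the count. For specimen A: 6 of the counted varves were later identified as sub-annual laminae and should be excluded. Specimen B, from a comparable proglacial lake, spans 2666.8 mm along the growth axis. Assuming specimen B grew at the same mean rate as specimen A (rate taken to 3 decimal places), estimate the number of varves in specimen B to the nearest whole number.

Specimen A: correcting the raw count gives 9829 − 6 + 8 = 9831 true varves.
A: Extension rate ≈ 4911.2 / 9831 = 0.500 mm per year.
B spans 2666.8 / 0.500 = 5333.60 years ≈ 5334 varves.

5334 varves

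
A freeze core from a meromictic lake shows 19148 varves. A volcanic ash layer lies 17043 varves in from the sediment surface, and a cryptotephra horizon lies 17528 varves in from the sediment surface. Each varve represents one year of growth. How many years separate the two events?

485 yr

The two markers are separated by 17528 − 17043 = 485 varves.
One varve per year makes the interval 485 years.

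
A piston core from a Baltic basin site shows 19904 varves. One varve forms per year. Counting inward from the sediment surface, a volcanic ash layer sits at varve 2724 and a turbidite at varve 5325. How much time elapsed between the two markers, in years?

2601 years

The two markers are separated by 5325 − 2724 = 2601 varves.
One varve per year makes the interval 2601 years.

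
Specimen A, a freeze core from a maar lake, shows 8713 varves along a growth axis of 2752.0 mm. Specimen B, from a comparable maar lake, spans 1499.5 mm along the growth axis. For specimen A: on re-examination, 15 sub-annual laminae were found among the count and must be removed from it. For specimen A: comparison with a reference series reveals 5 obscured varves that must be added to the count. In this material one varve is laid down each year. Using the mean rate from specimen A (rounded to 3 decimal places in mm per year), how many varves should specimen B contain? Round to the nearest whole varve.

Specimen A: true varve count = 8713 − 15 + 5 = 8703.
A: 2752.0 mm over 8703 years gives 2752.0 / 8703 ≈ 0.316 mm/year.
B spans 1499.5 / 0.316 = 4745.25 years ≈ 4745 varves.

4745 varves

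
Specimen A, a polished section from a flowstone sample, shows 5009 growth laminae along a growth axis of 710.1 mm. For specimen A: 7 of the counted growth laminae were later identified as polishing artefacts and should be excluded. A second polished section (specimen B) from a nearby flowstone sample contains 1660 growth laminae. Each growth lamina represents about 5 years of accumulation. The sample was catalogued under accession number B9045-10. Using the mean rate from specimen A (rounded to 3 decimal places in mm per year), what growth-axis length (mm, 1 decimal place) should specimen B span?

232.4 mm

Specimen A: correcting the raw count gives 5009 − 7 = 5002 true growth laminae.
Specimen A: 5002 growth laminae at 5 years each span 5002 × 5 = 25010 years.
A: 710.1 mm over 25010 years gives 710.1 / 25010 ≈ 0.028 mm per year.
Specimen B: multiplying by 5 years per growth lamina: 1660 × 5 = 8300 years. B's length ≈ 0.028 × 8300 = 232.4 mm.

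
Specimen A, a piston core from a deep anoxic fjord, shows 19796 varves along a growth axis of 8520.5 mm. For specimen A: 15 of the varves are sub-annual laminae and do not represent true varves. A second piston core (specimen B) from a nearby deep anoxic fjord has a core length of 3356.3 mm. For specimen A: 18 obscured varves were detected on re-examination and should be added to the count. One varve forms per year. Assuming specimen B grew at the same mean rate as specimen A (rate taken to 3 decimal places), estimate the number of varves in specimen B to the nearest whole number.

Specimen A: true varve count = 19796 − 15 + 18 = 19799.
A: Extension rate ≈ 8520.5 / 19799 = 0.430 mm/year.
For B, 3356.3 / 0.430 = 7805.35 years ≈ 7805 varves.

7805 varves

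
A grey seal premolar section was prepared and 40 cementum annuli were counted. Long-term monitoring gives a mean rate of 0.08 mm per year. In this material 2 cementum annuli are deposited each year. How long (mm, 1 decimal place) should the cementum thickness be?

40 cementum annuli at 2 per year is 40 / 2 = 20 years.
20 years at 0.08 mm/year gives 0.08 × 20 = 1.6 mm.

1.6 mm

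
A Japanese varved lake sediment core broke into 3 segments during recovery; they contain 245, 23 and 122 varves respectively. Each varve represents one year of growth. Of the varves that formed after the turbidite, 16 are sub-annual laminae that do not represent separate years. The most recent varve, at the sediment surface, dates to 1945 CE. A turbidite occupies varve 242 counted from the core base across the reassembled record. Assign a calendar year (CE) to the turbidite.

1813 CE

Total varves = 245 + 23 + 122 = 390.
Between varve 242 and the sediment surface there are 390 − 242 = 148 varves.
Excluding 16 false varves: 148 − 16 = 132.
1945 − 132 = 1813 CE.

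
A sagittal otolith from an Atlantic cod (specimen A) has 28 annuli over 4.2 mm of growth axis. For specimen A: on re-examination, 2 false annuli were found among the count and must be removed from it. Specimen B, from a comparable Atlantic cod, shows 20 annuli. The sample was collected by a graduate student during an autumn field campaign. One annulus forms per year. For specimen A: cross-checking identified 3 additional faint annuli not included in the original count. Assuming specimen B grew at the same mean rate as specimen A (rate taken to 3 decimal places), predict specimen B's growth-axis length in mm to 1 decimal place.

2.9 mm

Specimen A: after corrections the count is 28 − 2 + 3 = 29 annuli.
A: 4.2 mm over 29 years gives 4.2 / 29 ≈ 0.145 mm/yr.
For B, 0.145 mm/year × 20 years = 2.9 mm.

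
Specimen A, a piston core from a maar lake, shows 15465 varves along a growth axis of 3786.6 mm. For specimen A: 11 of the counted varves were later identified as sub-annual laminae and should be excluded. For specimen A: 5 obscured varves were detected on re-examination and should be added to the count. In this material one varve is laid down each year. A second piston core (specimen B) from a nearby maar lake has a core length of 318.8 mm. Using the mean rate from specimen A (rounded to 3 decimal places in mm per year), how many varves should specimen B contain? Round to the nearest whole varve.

1301 varves

Specimen A: after corrections the count is 15465 − 11 + 5 = 15459 varves.
A: Mean rate = 3786.6 mm / 15459 years ≈ 0.245 mm per year.
Specimen B: 318.8 mm / 0.245 mm per year = 1301.22 years ≈ 1301 varves.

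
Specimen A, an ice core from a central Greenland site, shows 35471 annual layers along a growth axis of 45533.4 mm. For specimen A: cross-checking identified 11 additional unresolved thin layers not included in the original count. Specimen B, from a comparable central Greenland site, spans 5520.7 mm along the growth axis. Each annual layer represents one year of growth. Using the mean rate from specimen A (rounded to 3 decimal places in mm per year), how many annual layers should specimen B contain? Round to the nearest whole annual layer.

Specimen A: true annual layer count = 35471 + 11 = 35482.
A: Mean rate = 45533.4 mm / 35482 years ≈ 1.283 mm/yr.
For B, 5520.7 / 1.283 = 4302.96 years ≈ 4303 annual layers.

4303 annual layers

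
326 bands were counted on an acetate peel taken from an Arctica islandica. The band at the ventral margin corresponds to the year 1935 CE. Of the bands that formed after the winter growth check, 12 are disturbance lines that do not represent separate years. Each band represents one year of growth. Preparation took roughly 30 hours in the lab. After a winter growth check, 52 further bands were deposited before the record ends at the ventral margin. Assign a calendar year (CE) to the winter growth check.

1895 CE

52 bands formed after the winter growth check.
52 − 12 false = 40 true bands after the winter growth check.
The band at the ventral margin is 1935 CE, so the winter growth check dates to 1935 − 40 = 1895 CE.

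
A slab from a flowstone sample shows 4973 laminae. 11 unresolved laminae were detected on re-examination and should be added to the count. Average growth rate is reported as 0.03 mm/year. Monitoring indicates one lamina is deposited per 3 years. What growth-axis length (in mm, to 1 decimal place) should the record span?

448.6 mm

Adjusted count: 4973 + 11 = 4984 laminae.
Multiplying by 3 years per lamina: 4984 × 3 = 14952 years.
14952 years at 0.03 mm/year gives 0.03 × 14952 = 448.6 mm.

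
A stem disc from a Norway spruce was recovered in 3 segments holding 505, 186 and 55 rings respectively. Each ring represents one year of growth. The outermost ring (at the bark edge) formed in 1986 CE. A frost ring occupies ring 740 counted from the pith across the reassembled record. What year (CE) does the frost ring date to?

Total rings = 505 + 186 + 55 = 746.
The frost ring sits at ring 740 from the pith, so 746 − 740 = 6 rings formed after it.
1986 − 6 = 1980 CE.

1980 CE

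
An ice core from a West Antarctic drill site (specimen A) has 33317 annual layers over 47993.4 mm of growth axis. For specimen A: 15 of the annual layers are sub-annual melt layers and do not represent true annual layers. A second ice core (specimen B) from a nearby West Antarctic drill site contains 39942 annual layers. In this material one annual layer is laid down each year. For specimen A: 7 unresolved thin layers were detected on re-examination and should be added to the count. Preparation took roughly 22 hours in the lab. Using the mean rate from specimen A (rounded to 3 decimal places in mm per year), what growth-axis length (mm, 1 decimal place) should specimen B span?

57556.4 mm

Specimen A: true annual layer count = 33317 − 15 + 7 = 33309.
A: Mean rate = 47993.4 mm / 33309 years ≈ 1.441 mm per year.
Length of B = 1.441 × 39942 = 57556.4 mm.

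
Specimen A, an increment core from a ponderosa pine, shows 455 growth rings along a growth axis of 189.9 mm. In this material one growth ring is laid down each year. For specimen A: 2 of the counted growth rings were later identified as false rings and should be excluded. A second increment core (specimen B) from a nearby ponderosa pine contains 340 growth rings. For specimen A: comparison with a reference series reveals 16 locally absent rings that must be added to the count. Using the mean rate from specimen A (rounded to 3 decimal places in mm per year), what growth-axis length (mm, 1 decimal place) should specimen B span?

137.7 mm

Specimen A: after corrections the count is 455 − 2 + 16 = 469 growth rings.
A: 189.9 mm over 469 years gives 189.9 / 469 ≈ 0.405 mm/year.
B's length ≈ 0.405 × 340 = 137.7 mm.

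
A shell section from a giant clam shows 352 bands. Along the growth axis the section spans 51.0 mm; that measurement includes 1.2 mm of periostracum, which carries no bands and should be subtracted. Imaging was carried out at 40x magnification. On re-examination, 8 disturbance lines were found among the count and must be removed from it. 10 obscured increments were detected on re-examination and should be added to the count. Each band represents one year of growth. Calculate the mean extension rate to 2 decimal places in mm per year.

0.14 mm per year

Adjusted count: 352 − 8 + 10 = 354 bands.
Removing the 1.2 mm offcut leaves 51.0 − 1.2 = 49.8 mm.
49.8 mm over 354 years gives 49.8 / 354 ≈ 0.14 mm per year.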